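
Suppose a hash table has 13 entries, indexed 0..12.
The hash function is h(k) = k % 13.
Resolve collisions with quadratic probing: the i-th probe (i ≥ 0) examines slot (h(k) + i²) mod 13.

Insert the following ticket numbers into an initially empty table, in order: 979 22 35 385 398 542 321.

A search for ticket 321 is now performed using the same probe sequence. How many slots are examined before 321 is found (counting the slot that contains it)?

4

Insert 979: h=4, slot 4 empty -> index 4.
Insert 22: h=9, slot 9 empty -> index 9.
Insert 35: h=9, slot 9 occupied -> index 10.
Insert 385: h=8, slot 8 empty -> index 8.
Insert 398: h=8, slots 8,9 occupied -> index 12.
Insert 542: h=9, slots 9,10 occupied -> index 0.
Insert 321: h=9, slots 9,10,0 occupied -> index 5.
Table: [542, ∅, ∅, ∅, 979, 321, ∅, ∅, 385, 22, 35, ∅, 398]
Lookup 321: h=9, probe 9,10,0,5 → found at 5.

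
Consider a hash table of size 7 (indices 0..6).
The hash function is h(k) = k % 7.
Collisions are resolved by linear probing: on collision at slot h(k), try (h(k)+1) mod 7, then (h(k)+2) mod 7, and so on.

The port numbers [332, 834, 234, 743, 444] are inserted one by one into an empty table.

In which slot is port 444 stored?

5

332 hashes to 3; slot 3 is free → place at 3.
834 hashes to 1; slot 1 is free → place at 1.
234 hashes to 3; 3 taken → place at 4.
743 hashes to 1; 1 taken → place at 2.
444 hashes to 3; 3,4 taken → place at 5.
Table: [—, 834, 743, 332, 234, 444, —]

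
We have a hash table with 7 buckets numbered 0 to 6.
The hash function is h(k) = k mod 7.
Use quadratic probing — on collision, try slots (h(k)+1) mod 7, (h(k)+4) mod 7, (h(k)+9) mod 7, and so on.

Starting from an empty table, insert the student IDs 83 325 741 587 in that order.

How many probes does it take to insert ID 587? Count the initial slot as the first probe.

83 hashes to 6; slot 6 is free => place at 6.
325 hashes to 3; slot 3 is free => place at 3.
741 hashes to 6; 6 taken => place at 0.
587 hashes to 6; 6,0,3 taken => place at 1.
Table: [741, 587, ∅, 325, ∅, ∅, 83]

4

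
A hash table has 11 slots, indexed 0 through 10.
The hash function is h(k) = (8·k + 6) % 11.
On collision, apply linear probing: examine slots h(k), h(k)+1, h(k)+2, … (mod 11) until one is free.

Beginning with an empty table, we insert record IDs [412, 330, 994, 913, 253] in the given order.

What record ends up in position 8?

412 hashes to 2; slot 2 is free → place at 2.
330 hashes to 6; slot 6 is free → place at 6.
994 hashes to 5; slot 5 is free → place at 5.
913 hashes to 6; 6 taken → place at 7.
253 hashes to 6; 6,7 taken → place at 8.
Table: [-, -, 412, -, -, 994, 330, 913, 253, -, -]

253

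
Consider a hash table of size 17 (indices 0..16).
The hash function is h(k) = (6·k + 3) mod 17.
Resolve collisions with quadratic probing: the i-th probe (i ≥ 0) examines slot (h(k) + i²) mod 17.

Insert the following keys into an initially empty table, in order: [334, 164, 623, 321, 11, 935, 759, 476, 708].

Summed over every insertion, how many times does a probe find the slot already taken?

Insert 334: h=1, slot 1 empty → index 1.
Insert 164: h=1, slot 1 occupied → index 2.
Insert 623: h=1, slots 1,2 occupied → index 5.
Insert 321: h=8, slot 8 empty → index 8.
Insert 11: h=1, slots 1,2,5 occupied → index 10.
Insert 935: h=3, slot 3 empty → index 3.
Insert 759: h=1, slots 1,2,5,10 occupied → index 0.
Insert 476: h=3, slot 3 occupied → index 4.
Insert 708: h=1, slots 1,2,5,10,0 occupied → index 9.
Table: [759, 334, 164, 935, 476, 623, —, —, 321, 708, 11, —, —, —, —, —, —]

16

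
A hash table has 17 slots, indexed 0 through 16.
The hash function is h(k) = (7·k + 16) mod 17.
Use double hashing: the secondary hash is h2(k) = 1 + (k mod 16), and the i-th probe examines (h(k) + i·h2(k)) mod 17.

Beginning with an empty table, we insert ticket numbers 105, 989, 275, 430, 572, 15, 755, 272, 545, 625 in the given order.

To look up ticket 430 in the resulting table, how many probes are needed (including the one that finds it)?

2

105 hashes to 3; slot 3 is free => place at 3.
989 hashes to 3, h2=14; 3 taken => place at 0.
275 hashes to 3, h2=4; 3 taken => place at 7.
430 hashes to 0, h2=15; 0 taken => place at 15.
572 hashes to 8; slot 8 is free => place at 8.
15 hashes to 2; slot 2 is free => place at 2.
755 hashes to 14; slot 14 is free => place at 14.
272 hashes to 16; slot 16 is free => place at 16.
545 hashes to 6; slot 6 is free => place at 6.
625 hashes to 5; slot 5 is free => place at 5.
Table: [989, _, 15, 105, _, 625, 545, 275, 572, _, _, _, _, _, 755, 430, 272]
Lookup 430: h=0, h2=15, probe 0,15 → found at 15.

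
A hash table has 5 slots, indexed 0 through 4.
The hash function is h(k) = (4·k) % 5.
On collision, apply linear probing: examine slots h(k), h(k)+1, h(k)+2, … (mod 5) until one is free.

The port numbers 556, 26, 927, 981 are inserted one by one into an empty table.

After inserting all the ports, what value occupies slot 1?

556 hashes to 4; slot 4 is free => place at 4.
26 hashes to 4; 4 taken => place at 0.
927 hashes to 3; slot 3 is free => place at 3.
981 hashes to 4; 4,0 taken => place at 1.
Table: [26, 981, —, 927, 556]

981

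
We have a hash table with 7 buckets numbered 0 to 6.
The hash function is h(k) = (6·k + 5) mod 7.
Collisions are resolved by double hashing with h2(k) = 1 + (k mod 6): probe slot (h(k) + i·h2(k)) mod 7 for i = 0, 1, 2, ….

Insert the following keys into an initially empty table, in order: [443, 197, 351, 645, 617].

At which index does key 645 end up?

Insert 443: h=3, slot 3 empty → index 3.
Insert 197: h=4, slot 4 empty → index 4.
Insert 351: h=4, h2=4, slot 4 occupied → index 1.
Insert 645: h=4, h2=4, slots 4,1 occupied → index 5.
Insert 617: h=4, h2=6, slots 4,3 occupied → index 2.
Table: [∅, 351, 617, 443, 197, 645, ∅]

5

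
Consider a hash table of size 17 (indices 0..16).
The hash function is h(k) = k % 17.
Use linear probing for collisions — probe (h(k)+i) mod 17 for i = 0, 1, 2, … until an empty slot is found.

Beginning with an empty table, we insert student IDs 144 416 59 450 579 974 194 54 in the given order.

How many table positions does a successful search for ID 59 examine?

3

Insert 144: h=8, slot 8 empty => index 8.
Insert 416: h=8, slot 8 occupied => index 9.
Insert 59: h=8, slots 8,9 occupied => index 10.
Insert 450: h=8, slots 8,9,10 occupied => index 11.
Insert 579: h=1, slot 1 empty => index 1.
Insert 974: h=5, slot 5 empty => index 5.
Insert 194: h=7, slot 7 empty => index 7.
Insert 54: h=3, slot 3 empty => index 3.
Table: [_, 579, _, 54, _, 974, _, 194, 144, 416, 59, 450, _, _, _, _, _]
Lookup 59: h=8, probe 8,9,10 → found at 10.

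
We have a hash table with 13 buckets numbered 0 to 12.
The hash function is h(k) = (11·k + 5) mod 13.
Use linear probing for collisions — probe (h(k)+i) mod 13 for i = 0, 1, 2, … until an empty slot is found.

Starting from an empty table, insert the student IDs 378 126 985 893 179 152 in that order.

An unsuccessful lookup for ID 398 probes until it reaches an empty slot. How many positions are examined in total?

3

Insert 378: h=3, slot 3 empty -> index 3.
Insert 126: h=0, slot 0 empty -> index 0.
Insert 985: h=11, slot 11 empty -> index 11.
Insert 893: h=0, slot 0 occupied -> index 1.
Insert 179: h=11, slot 11 occupied -> index 12.
Insert 152: h=0, slots 0,1 occupied -> index 2.
Table: [126, 893, 152, 378, —, —, —, —, —, —, —, 985, 179]
Lookup 398: h=2, probe 2,3,4 → slot 4 empty, not found.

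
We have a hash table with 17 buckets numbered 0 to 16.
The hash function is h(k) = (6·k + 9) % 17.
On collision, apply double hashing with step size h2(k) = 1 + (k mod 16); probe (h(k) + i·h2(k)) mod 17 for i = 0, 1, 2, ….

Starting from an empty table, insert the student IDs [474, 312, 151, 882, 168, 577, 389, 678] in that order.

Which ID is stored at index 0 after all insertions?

882

Insert 474: h=14, slot 14 empty → index 14.
Insert 312: h=11, slot 11 empty → index 11.
Insert 151: h=14, h2=8, slot 14 occupied → index 5.
Insert 882: h=14, h2=3, slot 14 occupied → index 0.
Insert 168: h=14, h2=9, slot 14 occupied → index 6.
Insert 577: h=3, slot 3 empty → index 3.
Insert 389: h=14, h2=6, slots 14,3 occupied → index 9.
Insert 678: h=14, h2=7, slot 14 occupied → index 4.
Table: [882, ., ., 577, 678, 151, 168, ., ., 389, ., 312, ., ., 474, ., .]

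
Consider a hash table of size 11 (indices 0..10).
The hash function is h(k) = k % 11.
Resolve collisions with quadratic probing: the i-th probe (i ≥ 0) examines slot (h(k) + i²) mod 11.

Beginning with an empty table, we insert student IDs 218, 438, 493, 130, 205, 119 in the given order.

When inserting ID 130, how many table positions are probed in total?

Insert 218: h=9, slot 9 empty → index 9.
Insert 438: h=9, slot 9 occupied → index 10.
Insert 493: h=9, slots 9,10 occupied → index 2.
Insert 130: h=9, slots 9,10,2 occupied → index 7.
Insert 205: h=7, slot 7 occupied → index 8.
Insert 119: h=9, slots 9,10,2,7 occupied → index 3.
Table: [_, _, 493, 119, _, _, _, 130, 205, 218, 438]

4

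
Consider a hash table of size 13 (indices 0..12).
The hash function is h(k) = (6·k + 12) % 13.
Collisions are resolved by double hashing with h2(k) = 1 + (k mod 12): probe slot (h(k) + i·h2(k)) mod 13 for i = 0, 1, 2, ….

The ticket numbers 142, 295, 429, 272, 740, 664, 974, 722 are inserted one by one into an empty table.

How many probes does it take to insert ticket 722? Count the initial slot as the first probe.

142: h=6 => slot 6
295: h=1 => slot 1
429: h=12 => slot 12
272: h=6, h2=9, probe 6,2 => slot 2
740: h=6, h2=9, probe 6,2,11 => slot 11
664: h=5 => slot 5
974: h=6, h2=3, probe 6,9 => slot 9
722: h=2, h2=3, probe 2,5,8 => slot 8
Table: [—, 295, 272, —, —, 664, 142, —, 722, 974, —, 740, 429]

3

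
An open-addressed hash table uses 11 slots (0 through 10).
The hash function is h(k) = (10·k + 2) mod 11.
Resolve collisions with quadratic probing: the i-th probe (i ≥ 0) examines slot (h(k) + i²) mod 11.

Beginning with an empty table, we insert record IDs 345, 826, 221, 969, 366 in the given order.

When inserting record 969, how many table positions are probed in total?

345 hashes to 9; slot 9 is free -> place at 9.
826 hashes to 1; slot 1 is free -> place at 1.
221 hashes to 1; 1 taken -> place at 2.
969 hashes to 1; 1,2 taken -> place at 5.
366 hashes to 10; slot 10 is free -> place at 10.
Table: [-, 826, 221, -, -, 969, -, -, -, 345, 366]

3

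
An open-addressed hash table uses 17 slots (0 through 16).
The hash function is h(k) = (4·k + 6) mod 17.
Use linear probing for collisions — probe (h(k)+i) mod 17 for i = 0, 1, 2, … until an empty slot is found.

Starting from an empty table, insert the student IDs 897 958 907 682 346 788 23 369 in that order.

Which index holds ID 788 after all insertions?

897 hashes to 7; slot 7 is free -> place at 7.
958 hashes to 13; slot 13 is free -> place at 13.
907 hashes to 13; 13 taken -> place at 14.
682 hashes to 14; 14 taken -> place at 15.
346 hashes to 13; 13,14,15 taken -> place at 16.
788 hashes to 13; 13,14,15,16 taken -> place at 0.
23 hashes to 13; 13,14,15,16,0 taken -> place at 1.
369 hashes to 3; slot 3 is free -> place at 3.
Table: [788, 23, —, 369, —, —, —, 897, —, —, —, —, —, 958, 907, 682, 346]

0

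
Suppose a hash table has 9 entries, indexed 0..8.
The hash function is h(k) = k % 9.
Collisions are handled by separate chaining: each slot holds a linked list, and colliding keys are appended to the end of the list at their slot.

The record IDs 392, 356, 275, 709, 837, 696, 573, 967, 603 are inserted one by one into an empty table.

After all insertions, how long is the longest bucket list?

3

392 -> bucket 5
356 -> bucket 5 (collision)
275 -> bucket 5 (collision)
709 -> bucket 7
837 -> bucket 0
696 -> bucket 3
573 -> bucket 6
967 -> bucket 4
603 -> bucket 0 (collision)
Final buckets:
0: 837 -> 603
1: .
2: .
3: 696
4: 967
5: 392 -> 356 -> 275
6: 573
7: 709
8: .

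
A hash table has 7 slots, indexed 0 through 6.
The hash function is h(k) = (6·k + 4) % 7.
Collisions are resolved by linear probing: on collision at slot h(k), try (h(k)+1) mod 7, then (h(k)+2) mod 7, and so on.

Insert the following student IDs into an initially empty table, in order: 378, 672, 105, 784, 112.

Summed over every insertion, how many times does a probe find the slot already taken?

10

Insert 378: h=4, slot 4 empty -> index 4.
Insert 672: h=4, slot 4 occupied -> index 5.
Insert 105: h=4, slots 4,5 occupied -> index 6.
Insert 784: h=4, slots 4,5,6 occupied -> index 0.
Insert 112: h=4, slots 4,5,6,0 occupied -> index 1.
Table: [784, 112, -, -, 378, 672, 105]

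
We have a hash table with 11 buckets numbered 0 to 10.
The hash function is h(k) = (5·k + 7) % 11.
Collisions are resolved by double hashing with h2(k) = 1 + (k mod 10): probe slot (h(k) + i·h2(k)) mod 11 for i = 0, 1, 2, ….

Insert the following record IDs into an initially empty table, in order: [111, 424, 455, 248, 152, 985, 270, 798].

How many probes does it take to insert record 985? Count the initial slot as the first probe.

Insert 111: h=1, slot 1 empty -> index 1.
Insert 424: h=4, slot 4 empty -> index 4.
Insert 455: h=5, slot 5 empty -> index 5.
Insert 248: h=4, h2=9, slot 4 occupied -> index 2.
Insert 152: h=8, slot 8 empty -> index 8.
Insert 985: h=4, h2=6, slot 4 occupied -> index 10.
Insert 270: h=4, h2=1, slots 4,5 occupied -> index 6.
Insert 798: h=4, h2=9, slots 4,2 occupied -> index 0.
Table: [798, 111, 248, ., 424, 455, 270, ., 152, ., 985]

2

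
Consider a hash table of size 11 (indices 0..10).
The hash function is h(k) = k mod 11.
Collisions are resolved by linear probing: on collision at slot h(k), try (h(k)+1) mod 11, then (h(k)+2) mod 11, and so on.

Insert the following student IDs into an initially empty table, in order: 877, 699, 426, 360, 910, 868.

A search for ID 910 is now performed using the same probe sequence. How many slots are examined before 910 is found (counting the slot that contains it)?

4

877: h=8 => slot 8
699: h=6 => slot 6
426: h=8, probe 8,9 => slot 9
360: h=8, probe 8,9,10 => slot 10
910: h=8, probe 8,9,10,0 => slot 0
868: h=10, probe 10,0,1 => slot 1
Table: [910, 868, _, _, _, _, 699, _, 877, 426, 360]
Lookup 910: h=8, probe 8,9,10,0 → found at 0.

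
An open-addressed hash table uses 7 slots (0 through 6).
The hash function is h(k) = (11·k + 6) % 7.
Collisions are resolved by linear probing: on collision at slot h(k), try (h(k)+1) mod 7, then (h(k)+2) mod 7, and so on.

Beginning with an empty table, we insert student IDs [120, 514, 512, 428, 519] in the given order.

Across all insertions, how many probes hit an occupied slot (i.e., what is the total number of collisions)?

120 hashes to 3; slot 3 is free -> place at 3.
514 hashes to 4; slot 4 is free -> place at 4.
512 hashes to 3; 3,4 taken -> place at 5.
428 hashes to 3; 3,4,5 taken -> place at 6.
519 hashes to 3; 3,4,5,6 taken -> place at 0.
Table: [519, —, —, 120, 514, 512, 428]

9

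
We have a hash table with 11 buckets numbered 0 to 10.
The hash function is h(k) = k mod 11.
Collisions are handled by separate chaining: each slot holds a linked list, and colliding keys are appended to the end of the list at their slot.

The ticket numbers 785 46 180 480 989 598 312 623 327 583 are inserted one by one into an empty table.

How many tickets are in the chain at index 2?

1

785 → bucket 4
46 → bucket 2
180 → bucket 4 (collision)
480 → bucket 7
989 → bucket 10
598 → bucket 4 (collision)
312 → bucket 4 (collision)
623 → bucket 7 (collision)
327 → bucket 8
583 → bucket 0
Final buckets:
0: 583
1: —
2: 46
3: —
4: 785 -> 180 -> 598 -> 312
5: —
6: —
7: 480 -> 623
8: 327
9: —
10: 989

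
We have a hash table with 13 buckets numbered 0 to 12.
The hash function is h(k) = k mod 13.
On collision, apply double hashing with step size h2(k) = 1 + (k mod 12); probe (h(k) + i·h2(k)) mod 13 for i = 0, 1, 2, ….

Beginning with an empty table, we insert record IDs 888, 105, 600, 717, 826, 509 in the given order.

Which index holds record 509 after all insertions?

888: h=4 -> slot 4
105: h=1 -> slot 1
600: h=2 -> slot 2
717: h=2, h2=10, probe 2,12 -> slot 12
826: h=7 -> slot 7
509: h=2, h2=6, probe 2,8 -> slot 8
Table: [_, 105, 600, _, 888, _, _, 826, 509, _, _, _, 717]

8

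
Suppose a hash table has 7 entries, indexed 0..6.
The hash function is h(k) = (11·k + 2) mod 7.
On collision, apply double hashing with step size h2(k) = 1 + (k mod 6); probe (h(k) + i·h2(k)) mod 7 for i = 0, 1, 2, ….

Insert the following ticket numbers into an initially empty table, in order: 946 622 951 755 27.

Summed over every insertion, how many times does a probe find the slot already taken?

Insert 946: h=6, slot 6 empty -> index 6.
Insert 622: h=5, slot 5 empty -> index 5.
Insert 951: h=5, h2=4, slot 5 occupied -> index 2.
Insert 755: h=5, h2=6, slot 5 occupied -> index 4.
Insert 27: h=5, h2=4, slots 5,2,6 occupied -> index 3.
Table: [—, —, 951, 27, 755, 622, 946]

5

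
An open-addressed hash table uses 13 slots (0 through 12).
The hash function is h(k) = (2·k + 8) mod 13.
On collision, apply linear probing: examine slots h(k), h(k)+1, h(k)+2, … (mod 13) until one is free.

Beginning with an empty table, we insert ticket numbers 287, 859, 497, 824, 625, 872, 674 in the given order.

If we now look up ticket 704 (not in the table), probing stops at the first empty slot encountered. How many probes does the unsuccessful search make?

4

Insert 287: h=10, slot 10 empty => index 10.
Insert 859: h=10, slot 10 occupied => index 11.
Insert 497: h=1, slot 1 empty => index 1.
Insert 824: h=5, slot 5 empty => index 5.
Insert 625: h=10, slots 10,11 occupied => index 12.
Insert 872: h=10, slots 10,11,12 occupied => index 0.
Insert 674: h=4, slot 4 empty => index 4.
Table: [872, 497, ∅, ∅, 674, 824, ∅, ∅, ∅, ∅, 287, 859, 625]
Lookup 704: h=12, probe 12,0,1,2 → slot 2 empty, not found.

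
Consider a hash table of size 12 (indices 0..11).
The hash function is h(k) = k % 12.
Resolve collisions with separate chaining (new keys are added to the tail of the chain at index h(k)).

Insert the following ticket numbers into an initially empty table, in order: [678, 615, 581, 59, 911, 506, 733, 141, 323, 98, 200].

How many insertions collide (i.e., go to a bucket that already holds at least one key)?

3

678 → bucket 6
615 → bucket 3
581 → bucket 5
59 → bucket 11
911 → bucket 11 (collision)
506 → bucket 2
733 → bucket 1
141 → bucket 9
323 → bucket 11 (collision)
98 → bucket 2 (collision)
200 → bucket 8
Final buckets:
0: .
1: 733
2: 506 -> 98
3: 615
4: .
5: 581
6: 678
7: .
8: 200
9: 141
10: .
11: 59 -> 911 -> 323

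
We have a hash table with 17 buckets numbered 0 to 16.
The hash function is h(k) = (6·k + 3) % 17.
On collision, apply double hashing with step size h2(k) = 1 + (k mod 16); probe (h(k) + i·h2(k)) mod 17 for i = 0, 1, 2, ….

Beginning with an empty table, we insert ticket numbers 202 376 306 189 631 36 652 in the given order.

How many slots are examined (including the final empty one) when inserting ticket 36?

Insert 202: h=8, slot 8 empty => index 8.
Insert 376: h=15, slot 15 empty => index 15.
Insert 306: h=3, slot 3 empty => index 3.
Insert 189: h=15, h2=14, slot 15 occupied => index 12.
Insert 631: h=15, h2=8, slot 15 occupied => index 6.
Insert 36: h=15, h2=5, slots 15,3,8 occupied => index 13.
Insert 652: h=5, slot 5 empty => index 5.
Table: [_, _, _, 306, _, 652, 631, _, 202, _, _, _, 189, 36, _, 376, _]

4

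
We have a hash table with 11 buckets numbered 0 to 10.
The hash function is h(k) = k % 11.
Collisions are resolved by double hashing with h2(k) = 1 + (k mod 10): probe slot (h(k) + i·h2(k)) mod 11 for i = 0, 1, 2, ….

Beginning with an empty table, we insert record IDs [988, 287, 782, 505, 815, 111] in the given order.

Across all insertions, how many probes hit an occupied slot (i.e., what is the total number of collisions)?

988: h=9 -> slot 9
287: h=1 -> slot 1
782: h=1, h2=3, probe 1,4 -> slot 4
505: h=10 -> slot 10
815: h=1, h2=6, probe 1,7 -> slot 7
111: h=1, h2=2, probe 1,3 -> slot 3
Table: [-, 287, -, 111, 782, -, -, 815, -, 988, 505]

3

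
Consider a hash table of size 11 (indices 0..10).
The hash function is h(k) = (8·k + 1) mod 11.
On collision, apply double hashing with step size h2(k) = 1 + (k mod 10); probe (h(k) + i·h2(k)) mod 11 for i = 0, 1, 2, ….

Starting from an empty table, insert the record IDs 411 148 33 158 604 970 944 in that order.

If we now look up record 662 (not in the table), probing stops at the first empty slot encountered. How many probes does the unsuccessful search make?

411: h=0 → slot 0
148: h=8 → slot 8
33: h=1 → slot 1
158: h=0, h2=9, probe 0,9 → slot 9
604: h=4 → slot 4
970: h=6 → slot 6
944: h=7 → slot 7
Table: [411, 33, _, _, 604, _, 970, 944, 148, 158, _]
Lookup 662: h=6, h2=3, probe 6,9,1,4,7,10 → slot 10 empty, not found.

6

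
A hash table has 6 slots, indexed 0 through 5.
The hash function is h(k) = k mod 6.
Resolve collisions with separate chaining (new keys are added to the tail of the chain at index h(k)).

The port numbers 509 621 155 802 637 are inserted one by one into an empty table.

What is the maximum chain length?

509 -> bucket 5
621 -> bucket 3
155 -> bucket 5 (collision)
802 -> bucket 4
637 -> bucket 1
Final buckets:
0: ∅
1: 637
2: ∅
3: 621
4: 802
5: 509 -> 155

2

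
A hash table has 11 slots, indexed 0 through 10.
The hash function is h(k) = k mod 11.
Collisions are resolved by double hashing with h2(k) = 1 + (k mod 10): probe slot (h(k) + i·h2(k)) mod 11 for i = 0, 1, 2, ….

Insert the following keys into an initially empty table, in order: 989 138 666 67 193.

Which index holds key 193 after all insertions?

989: h=10 -> slot 10
138: h=6 -> slot 6
666: h=6, h2=7, probe 6,2 -> slot 2
67: h=1 -> slot 1
193: h=6, h2=4, probe 6,10,3 -> slot 3
Table: [_, 67, 666, 193, _, _, 138, _, _, _, 989]

3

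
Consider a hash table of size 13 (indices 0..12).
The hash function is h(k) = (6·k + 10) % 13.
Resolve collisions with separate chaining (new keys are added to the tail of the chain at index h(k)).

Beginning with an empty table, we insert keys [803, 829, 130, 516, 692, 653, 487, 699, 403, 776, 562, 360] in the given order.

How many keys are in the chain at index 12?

Insert 803: h=5, bucket 5 empty → new chain.
Insert 829: h=5, bucket 5 nonempty → append to chain.
Insert 130: h=10, bucket 10 empty → new chain.
Insert 516: h=12, bucket 12 empty → new chain.
Insert 692: h=2, bucket 2 empty → new chain.
Insert 653: h=2, bucket 2 nonempty → append to chain.
Insert 487: h=7, bucket 7 empty → new chain.
Insert 699: h=5, bucket 5 nonempty → append to chain.
Insert 403: h=10, bucket 10 nonempty → append to chain.
Insert 776: h=12, bucket 12 nonempty → append to chain.
Insert 562: h=2, bucket 2 nonempty → append to chain.
Insert 360: h=12, bucket 12 nonempty → append to chain.
Final buckets:
0: .
1: .
2: 692 -> 653 -> 562
3: .
4: .
5: 803 -> 829 -> 699
6: .
7: 487
8: .
9: .
10: 130 -> 403
11: .
12: 516 -> 776 -> 360

3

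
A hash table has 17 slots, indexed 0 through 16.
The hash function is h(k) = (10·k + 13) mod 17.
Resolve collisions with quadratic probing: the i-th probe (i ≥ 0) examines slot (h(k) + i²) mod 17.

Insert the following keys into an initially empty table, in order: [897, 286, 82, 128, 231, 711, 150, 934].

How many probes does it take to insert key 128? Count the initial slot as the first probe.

2

Insert 897: h=7, slot 7 empty -> index 7.
Insert 286: h=0, slot 0 empty -> index 0.
Insert 82: h=0, slot 0 occupied -> index 1.
Insert 128: h=1, slot 1 occupied -> index 2.
Insert 231: h=11, slot 11 empty -> index 11.
Insert 711: h=0, slots 0,1 occupied -> index 4.
Insert 150: h=0, slots 0,1,4 occupied -> index 9.
Insert 934: h=3, slot 3 empty -> index 3.
Table: [286, 82, 128, 934, 711, ., ., 897, ., 150, ., 231, ., ., ., ., .]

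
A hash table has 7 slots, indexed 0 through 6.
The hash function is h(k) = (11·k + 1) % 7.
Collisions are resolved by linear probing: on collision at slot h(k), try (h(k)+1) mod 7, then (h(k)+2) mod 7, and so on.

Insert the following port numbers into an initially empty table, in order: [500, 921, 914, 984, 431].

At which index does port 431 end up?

0

500 hashes to 6; slot 6 is free → place at 6.
921 hashes to 3; slot 3 is free → place at 3.
914 hashes to 3; 3 taken → place at 4.
984 hashes to 3; 3,4 taken → place at 5.
431 hashes to 3; 3,4,5,6 taken → place at 0.
Table: [431, —, —, 921, 914, 984, 500]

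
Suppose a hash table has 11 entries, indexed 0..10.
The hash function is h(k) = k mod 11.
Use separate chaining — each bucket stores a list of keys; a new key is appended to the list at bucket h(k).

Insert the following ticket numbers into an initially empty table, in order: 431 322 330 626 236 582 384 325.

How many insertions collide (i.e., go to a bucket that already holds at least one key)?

2

431 → bucket 2
322 → bucket 3
330 → bucket 0
626 → bucket 10
236 → bucket 5
582 → bucket 10 (collision)
384 → bucket 10 (collision)
325 → bucket 6
Final buckets:
0: 330
1: .
2: 431
3: 322
4: .
5: 236
6: 325
7: .
8: .
9: .
10: 626 -> 582 -> 384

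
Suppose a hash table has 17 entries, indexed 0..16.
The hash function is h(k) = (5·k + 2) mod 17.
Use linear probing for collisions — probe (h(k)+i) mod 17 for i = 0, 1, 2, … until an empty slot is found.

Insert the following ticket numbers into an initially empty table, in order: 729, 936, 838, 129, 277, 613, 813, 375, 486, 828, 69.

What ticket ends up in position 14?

Insert 729: h=9, slot 9 empty -> index 9.
Insert 936: h=7, slot 7 empty -> index 7.
Insert 838: h=10, slot 10 empty -> index 10.
Insert 129: h=1, slot 1 empty -> index 1.
Insert 277: h=10, slot 10 occupied -> index 11.
Insert 613: h=7, slot 7 occupied -> index 8.
Insert 813: h=4, slot 4 empty -> index 4.
Insert 375: h=7, slots 7,8,9,10,11 occupied -> index 12.
Insert 486: h=1, slot 1 occupied -> index 2.
Insert 828: h=11, slots 11,12 occupied -> index 13.
Insert 69: h=7, slots 7,8,9,10,11,12,13 occupied -> index 14.
Table: [_, 129, 486, _, 813, _, _, 936, 613, 729, 838, 277, 375, 828, 69, _, _]

69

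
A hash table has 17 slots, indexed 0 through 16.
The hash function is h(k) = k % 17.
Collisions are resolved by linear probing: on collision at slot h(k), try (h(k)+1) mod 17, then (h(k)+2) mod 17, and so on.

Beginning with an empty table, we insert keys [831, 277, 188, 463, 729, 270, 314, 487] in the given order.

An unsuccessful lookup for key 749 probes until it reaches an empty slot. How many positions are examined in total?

2

831 hashes to 15; slot 15 is free -> place at 15.
277 hashes to 5; slot 5 is free -> place at 5.
188 hashes to 1; slot 1 is free -> place at 1.
463 hashes to 4; slot 4 is free -> place at 4.
729 hashes to 15; 15 taken -> place at 16.
270 hashes to 15; 15,16 taken -> place at 0.
314 hashes to 8; slot 8 is free -> place at 8.
487 hashes to 11; slot 11 is free -> place at 11.
Table: [270, 188, ∅, ∅, 463, 277, ∅, ∅, 314, ∅, ∅, 487, ∅, ∅, ∅, 831, 729]
Lookup 749: h=1, probe 1,2 → slot 2 empty, not found.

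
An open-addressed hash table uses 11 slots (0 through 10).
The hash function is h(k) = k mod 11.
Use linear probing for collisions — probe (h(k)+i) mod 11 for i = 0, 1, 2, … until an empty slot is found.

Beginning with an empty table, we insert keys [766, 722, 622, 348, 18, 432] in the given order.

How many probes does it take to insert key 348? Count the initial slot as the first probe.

3

Insert 766: h=7, slot 7 empty -> index 7.
Insert 722: h=7, slot 7 occupied -> index 8.
Insert 622: h=6, slot 6 empty -> index 6.
Insert 348: h=7, slots 7,8 occupied -> index 9.
Insert 18: h=7, slots 7,8,9 occupied -> index 10.
Insert 432: h=3, slot 3 empty -> index 3.
Table: [., ., ., 432, ., ., 622, 766, 722, 348, 18]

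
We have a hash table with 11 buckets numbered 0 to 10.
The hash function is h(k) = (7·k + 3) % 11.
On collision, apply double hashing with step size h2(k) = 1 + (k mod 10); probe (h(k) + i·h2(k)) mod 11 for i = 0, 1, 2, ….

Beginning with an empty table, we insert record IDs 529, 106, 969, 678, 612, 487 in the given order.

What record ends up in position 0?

529 hashes to 10; slot 10 is free => place at 10.
106 hashes to 8; slot 8 is free => place at 8.
969 hashes to 10, h2=10; 10 taken => place at 9.
678 hashes to 8, h2=9; 8 taken => place at 6.
612 hashes to 8, h2=3; 8 taken => place at 0.
487 hashes to 2; slot 2 is free => place at 2.
Table: [612, _, 487, _, _, _, 678, _, 106, 969, 529]

612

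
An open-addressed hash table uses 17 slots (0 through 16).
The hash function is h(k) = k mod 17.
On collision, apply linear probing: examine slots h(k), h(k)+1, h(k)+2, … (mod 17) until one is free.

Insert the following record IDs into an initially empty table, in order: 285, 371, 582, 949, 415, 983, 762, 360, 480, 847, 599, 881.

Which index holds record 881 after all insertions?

Insert 285: h=13, slot 13 empty => index 13.
Insert 371: h=14, slot 14 empty => index 14.
Insert 582: h=4, slot 4 empty => index 4.
Insert 949: h=14, slot 14 occupied => index 15.
Insert 415: h=7, slot 7 empty => index 7.
Insert 983: h=14, slots 14,15 occupied => index 16.
Insert 762: h=14, slots 14,15,16 occupied => index 0.
Insert 360: h=3, slot 3 empty => index 3.
Insert 480: h=4, slot 4 occupied => index 5.
Insert 847: h=14, slots 14,15,16,0 occupied => index 1.
Insert 599: h=4, slots 4,5 occupied => index 6.
Insert 881: h=14, slots 14,15,16,0,1 occupied => index 2.
Table: [762, 847, 881, 360, 582, 480, 599, 415, ., ., ., ., ., 285, 371, 949, 983]

2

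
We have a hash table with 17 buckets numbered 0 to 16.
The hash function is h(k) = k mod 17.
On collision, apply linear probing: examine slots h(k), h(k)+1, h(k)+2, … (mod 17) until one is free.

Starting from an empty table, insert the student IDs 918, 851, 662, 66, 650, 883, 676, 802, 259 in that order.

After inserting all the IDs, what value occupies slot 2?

Insert 918: h=0, slot 0 empty -> index 0.
Insert 851: h=1, slot 1 empty -> index 1.
Insert 662: h=16, slot 16 empty -> index 16.
Insert 66: h=15, slot 15 empty -> index 15.
Insert 650: h=4, slot 4 empty -> index 4.
Insert 883: h=16, slots 16,0,1 occupied -> index 2.
Insert 676: h=13, slot 13 empty -> index 13.
Insert 802: h=3, slot 3 empty -> index 3.
Insert 259: h=4, slot 4 occupied -> index 5.
Table: [918, 851, 883, 802, 650, 259, _, _, _, _, _, _, _, 676, _, 66, 662]

883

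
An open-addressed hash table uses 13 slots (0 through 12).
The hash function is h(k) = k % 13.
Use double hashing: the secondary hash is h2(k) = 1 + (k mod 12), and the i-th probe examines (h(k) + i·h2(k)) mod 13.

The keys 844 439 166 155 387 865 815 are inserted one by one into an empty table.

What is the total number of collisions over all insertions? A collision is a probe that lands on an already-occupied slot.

844 hashes to 12; slot 12 is free => place at 12.
439 hashes to 10; slot 10 is free => place at 10.
166 hashes to 10, h2=11; 10 taken => place at 8.
155 hashes to 12, h2=12; 12 taken => place at 11.
387 hashes to 10, h2=4; 10 taken => place at 1.
865 hashes to 7; slot 7 is free => place at 7.
815 hashes to 9; slot 9 is free => place at 9.
Table: [_, 387, _, _, _, _, _, 865, 166, 815, 439, 155, 844]

3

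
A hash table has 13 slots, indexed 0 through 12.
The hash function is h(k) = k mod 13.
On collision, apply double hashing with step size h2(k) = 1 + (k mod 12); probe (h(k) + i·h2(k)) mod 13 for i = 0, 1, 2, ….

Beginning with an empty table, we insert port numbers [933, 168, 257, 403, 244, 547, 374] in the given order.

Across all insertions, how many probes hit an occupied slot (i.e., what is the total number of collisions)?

Insert 933: h=10, slot 10 empty → index 10.
Insert 168: h=12, slot 12 empty → index 12.
Insert 257: h=10, h2=6, slot 10 occupied → index 3.
Insert 403: h=0, slot 0 empty → index 0.
Insert 244: h=10, h2=5, slot 10 occupied → index 2.
Insert 547: h=1, slot 1 empty → index 1.
Insert 374: h=10, h2=3, slots 10,0,3 occupied → index 6.
Table: [403, 547, 244, 257, ., ., 374, ., ., ., 933, ., 168]

5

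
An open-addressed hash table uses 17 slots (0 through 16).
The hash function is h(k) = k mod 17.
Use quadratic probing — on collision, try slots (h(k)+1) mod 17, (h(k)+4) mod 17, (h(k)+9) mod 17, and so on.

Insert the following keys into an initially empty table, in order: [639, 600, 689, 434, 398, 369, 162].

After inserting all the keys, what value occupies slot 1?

639: h=10 => slot 10
600: h=5 => slot 5
689: h=9 => slot 9
434: h=9, probe 9,10,13 => slot 13
398: h=7 => slot 7
369: h=12 => slot 12
162: h=9, probe 9,10,13,1 => slot 1
Table: [_, 162, _, _, _, 600, _, 398, _, 689, 639, _, 369, 434, _, _, _]

162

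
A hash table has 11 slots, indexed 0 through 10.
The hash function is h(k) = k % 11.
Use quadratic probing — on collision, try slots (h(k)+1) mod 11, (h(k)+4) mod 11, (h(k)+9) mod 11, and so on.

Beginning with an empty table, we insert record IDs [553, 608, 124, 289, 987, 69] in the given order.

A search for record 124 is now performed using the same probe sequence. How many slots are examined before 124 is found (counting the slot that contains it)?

3

553 hashes to 3; slot 3 is free → place at 3.
608 hashes to 3; 3 taken → place at 4.
124 hashes to 3; 3,4 taken → place at 7.
289 hashes to 3; 3,4,7 taken → place at 1.
987 hashes to 8; slot 8 is free → place at 8.
69 hashes to 3; 3,4,7,1,8 taken → place at 6.
Table: [_, 289, _, 553, 608, _, 69, 124, 987, _, _]
Lookup 124: h=3, probe 3,4,7 → found at 7.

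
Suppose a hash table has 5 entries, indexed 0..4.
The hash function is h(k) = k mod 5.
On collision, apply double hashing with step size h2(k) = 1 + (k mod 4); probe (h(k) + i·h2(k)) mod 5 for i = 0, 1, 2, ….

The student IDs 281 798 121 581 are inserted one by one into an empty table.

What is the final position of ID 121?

281: h=1 => slot 1
798: h=3 => slot 3
121: h=1, h2=2, probe 1,3,0 => slot 0
581: h=1, h2=2, probe 1,3,0,2 => slot 2
Table: [121, 281, 581, 798, ∅]

0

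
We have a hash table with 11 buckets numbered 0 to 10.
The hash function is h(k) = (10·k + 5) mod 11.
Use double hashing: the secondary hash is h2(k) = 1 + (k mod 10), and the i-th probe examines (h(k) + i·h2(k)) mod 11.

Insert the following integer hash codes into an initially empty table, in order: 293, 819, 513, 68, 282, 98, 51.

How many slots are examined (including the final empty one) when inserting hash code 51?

4

293 hashes to 9; slot 9 is free => place at 9.
819 hashes to 0; slot 0 is free => place at 0.
513 hashes to 9, h2=4; 9 taken => place at 2.
68 hashes to 3; slot 3 is free => place at 3.
282 hashes to 9, h2=3; 9 taken => place at 1.
98 hashes to 6; slot 6 is free => place at 6.
51 hashes to 9, h2=2; 9,0,2 taken => place at 4.
Table: [819, 282, 513, 68, 51, _, 98, _, _, 293, _]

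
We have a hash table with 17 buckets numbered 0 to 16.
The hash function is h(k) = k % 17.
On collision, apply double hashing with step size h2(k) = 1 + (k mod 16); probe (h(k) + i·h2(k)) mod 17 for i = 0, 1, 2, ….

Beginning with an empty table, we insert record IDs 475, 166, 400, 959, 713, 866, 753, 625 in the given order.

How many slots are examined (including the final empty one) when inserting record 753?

Insert 475: h=16, slot 16 empty -> index 16.
Insert 166: h=13, slot 13 empty -> index 13.
Insert 400: h=9, slot 9 empty -> index 9.
Insert 959: h=7, slot 7 empty -> index 7.
Insert 713: h=16, h2=10, slots 16,9 occupied -> index 2.
Insert 866: h=16, h2=3, slots 16,2 occupied -> index 5.
Insert 753: h=5, h2=2, slots 5,7,9 occupied -> index 11.
Insert 625: h=13, h2=2, slot 13 occupied -> index 15.
Table: [—, —, 713, —, —, 866, —, 959, —, 400, —, 753, —, 166, —, 625, 475]

4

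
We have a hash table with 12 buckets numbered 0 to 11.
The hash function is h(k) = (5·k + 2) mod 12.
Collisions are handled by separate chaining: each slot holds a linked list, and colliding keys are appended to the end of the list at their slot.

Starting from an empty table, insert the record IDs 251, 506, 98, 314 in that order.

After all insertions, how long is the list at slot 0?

251 -> bucket 9
506 -> bucket 0
98 -> bucket 0 (collision)
314 -> bucket 0 (collision)
Final buckets:
0: 506 -> 98 -> 314
1: _
2: _
3: _
4: _
5: _
6: _
7: _
8: _
9: 251
10: _
11: _

3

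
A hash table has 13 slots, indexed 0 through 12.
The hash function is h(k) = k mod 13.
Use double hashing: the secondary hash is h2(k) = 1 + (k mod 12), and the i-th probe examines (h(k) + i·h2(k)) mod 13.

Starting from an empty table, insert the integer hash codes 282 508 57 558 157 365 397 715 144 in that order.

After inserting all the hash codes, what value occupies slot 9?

282

282 hashes to 9; slot 9 is free -> place at 9.
508 hashes to 1; slot 1 is free -> place at 1.
57 hashes to 5; slot 5 is free -> place at 5.
558 hashes to 12; slot 12 is free -> place at 12.
157 hashes to 1, h2=2; 1 taken -> place at 3.
365 hashes to 1, h2=6; 1 taken -> place at 7.
397 hashes to 7, h2=2; 7,9 taken -> place at 11.
715 hashes to 0; slot 0 is free -> place at 0.
144 hashes to 1, h2=1; 1 taken -> place at 2.
Table: [715, 508, 144, 157, _, 57, _, 365, _, 282, _, 397, 558]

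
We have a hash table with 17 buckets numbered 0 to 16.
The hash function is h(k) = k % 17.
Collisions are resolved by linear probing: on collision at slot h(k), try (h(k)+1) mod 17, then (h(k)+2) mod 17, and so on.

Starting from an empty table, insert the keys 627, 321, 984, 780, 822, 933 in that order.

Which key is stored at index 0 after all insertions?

984

627 hashes to 15; slot 15 is free -> place at 15.
321 hashes to 15; 15 taken -> place at 16.
984 hashes to 15; 15,16 taken -> place at 0.
780 hashes to 15; 15,16,0 taken -> place at 1.
822 hashes to 6; slot 6 is free -> place at 6.
933 hashes to 15; 15,16,0,1 taken -> place at 2.
Table: [984, 780, 933, —, —, —, 822, —, —, —, —, —, —, —, —, 627, 321]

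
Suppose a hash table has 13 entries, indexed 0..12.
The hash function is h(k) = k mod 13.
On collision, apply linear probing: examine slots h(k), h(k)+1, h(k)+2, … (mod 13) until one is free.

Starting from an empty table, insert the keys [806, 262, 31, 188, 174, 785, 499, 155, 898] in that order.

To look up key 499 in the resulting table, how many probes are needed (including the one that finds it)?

5

Insert 806: h=0, slot 0 empty → index 0.
Insert 262: h=2, slot 2 empty → index 2.
Insert 31: h=5, slot 5 empty → index 5.
Insert 188: h=6, slot 6 empty → index 6.
Insert 174: h=5, slots 5,6 occupied → index 7.
Insert 785: h=5, slots 5,6,7 occupied → index 8.
Insert 499: h=5, slots 5,6,7,8 occupied → index 9.
Insert 155: h=12, slot 12 empty → index 12.
Insert 898: h=1, slot 1 empty → index 1.
Table: [806, 898, 262, _, _, 31, 188, 174, 785, 499, _, _, 155]
Lookup 499: h=5, probe 5,6,7,8,9 → found at 9.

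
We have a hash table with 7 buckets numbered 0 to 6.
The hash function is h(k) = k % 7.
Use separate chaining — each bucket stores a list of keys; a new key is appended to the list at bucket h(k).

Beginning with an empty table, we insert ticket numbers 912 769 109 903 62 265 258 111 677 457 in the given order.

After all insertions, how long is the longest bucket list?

912 → bucket 2
769 → bucket 6
109 → bucket 4
903 → bucket 0
62 → bucket 6 (collision)
265 → bucket 6 (collision)
258 → bucket 6 (collision)
111 → bucket 6 (collision)
677 → bucket 5
457 → bucket 2 (collision)
Final buckets:
0: 903
1: —
2: 912 -> 457
3: —
4: 109
5: 677
6: 769 -> 62 -> 265 -> 258 -> 111

5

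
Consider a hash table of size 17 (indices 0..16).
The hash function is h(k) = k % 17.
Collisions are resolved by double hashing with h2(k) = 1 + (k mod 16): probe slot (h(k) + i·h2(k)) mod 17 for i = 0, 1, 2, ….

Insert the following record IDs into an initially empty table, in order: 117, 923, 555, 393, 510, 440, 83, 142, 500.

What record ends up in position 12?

500

117 hashes to 15; slot 15 is free → place at 15.
923 hashes to 5; slot 5 is free → place at 5.
555 hashes to 11; slot 11 is free → place at 11.
393 hashes to 2; slot 2 is free → place at 2.
510 hashes to 0; slot 0 is free → place at 0.
440 hashes to 15, h2=9; 15 taken → place at 7.
83 hashes to 15, h2=4; 15,2 taken → place at 6.
142 hashes to 6, h2=15; 6 taken → place at 4.
500 hashes to 7, h2=5; 7 taken → place at 12.
Table: [510, -, 393, -, 142, 923, 83, 440, -, -, -, 555, 500, -, -, 117, -]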